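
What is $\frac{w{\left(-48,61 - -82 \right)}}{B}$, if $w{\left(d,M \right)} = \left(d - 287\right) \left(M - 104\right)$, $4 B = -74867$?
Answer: $\frac{4020}{5759} \approx 0.69804$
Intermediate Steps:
$B = - \frac{74867}{4}$ ($B = \frac{1}{4} \left(-74867\right) = - \frac{74867}{4} \approx -18717.0$)
$w{\left(d,M \right)} = \left(-287 + d\right) \left(-104 + M\right)$
$\frac{w{\left(-48,61 - -82 \right)}}{B} = \frac{29848 - 287 \left(61 - -82\right) - -4992 + \left(61 - -82\right) \left(-48\right)}{- \frac{74867}{4}} = \left(29848 - 287 \left(61 + 82\right) + 4992 + \left(61 + 82\right) \left(-48\right)\right) \left(- \frac{4}{74867}\right) = \left(29848 - 41041 + 4992 + 143 \left(-48\right)\right) \left(- \frac{4}{74867}\right) = \left(29848 - 41041 + 4992 - 6864\right) \left(- \frac{4}{74867}\right) = \left(-13065\right) \left(- \frac{4}{74867}\right) = \frac{4020}{5759}$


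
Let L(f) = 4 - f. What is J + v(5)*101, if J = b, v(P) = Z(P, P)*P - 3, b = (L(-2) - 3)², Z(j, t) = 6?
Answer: 2736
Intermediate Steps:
b = 9 (b = ((4 - 1*(-2)) - 3)² = ((4 + 2) - 3)² = (6 - 3)² = 3² = 9)
v(P) = -3 + 6*P (v(P) = 6*P - 3 = -3 + 6*P)
J = 9
J + v(5)*101 = 9 + (-3 + 6*5)*101 = 9 + (-3 + 30)*101 = 9 + 27*101 = 9 + 2727 = 2736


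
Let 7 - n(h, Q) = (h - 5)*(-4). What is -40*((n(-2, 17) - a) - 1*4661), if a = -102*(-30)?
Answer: 309680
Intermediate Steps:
n(h, Q) = -13 + 4*h (n(h, Q) = 7 - (h - 5)*(-4) = 7 - (-5 + h)*(-4) = 7 - (20 - 4*h) = 7 + (-20 + 4*h) = -13 + 4*h)
a = 3060
-40*((n(-2, 17) - a) - 1*4661) = -40*(((-13 + 4*(-2)) - 1*3060) - 1*4661) = -40*(((-13 - 8) - 3060) - 4661) = -40*((-21 - 3060) - 4661) = -40*(-3081 - 4661) = -40*(-7742) = 309680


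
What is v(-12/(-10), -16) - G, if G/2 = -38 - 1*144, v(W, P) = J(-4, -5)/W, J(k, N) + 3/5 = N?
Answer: 1078/3 ≈ 359.33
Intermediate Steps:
J(k, N) = -⅗ + N
v(W, P) = -28/(5*W) (v(W, P) = (-⅗ - 5)/W = -28/(5*W))
G = -364 (G = 2*(-38 - 1*144) = 2*(-38 - 144) = 2*(-182) = -364)
v(-12/(-10), -16) - G = -28/(5*((-12/(-10)))) - 1*(-364) = -28/(5*((-12*(-⅒)))) + 364 = -28/(5*6/5) + 364 = -28/5*⅚ + 364 = -14/3 + 364 = 1078/3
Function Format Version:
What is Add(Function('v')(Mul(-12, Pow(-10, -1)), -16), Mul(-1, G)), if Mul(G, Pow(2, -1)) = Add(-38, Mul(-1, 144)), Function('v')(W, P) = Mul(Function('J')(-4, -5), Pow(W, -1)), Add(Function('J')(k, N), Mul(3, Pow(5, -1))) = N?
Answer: Rational(1078, 3) ≈ 359.33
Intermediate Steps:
Function('J')(k, N) = Add(Rational(-3, 5), N)
Function('v')(W, P) = Mul(Rational(-28, 5), Pow(W, -1)) (Function('v')(W, P) = Mul(Add(Rational(-3, 5), -5), Pow(W, -1)) = Mul(Rational(-28, 5), Pow(W, -1)))
G = -364 (G = Mul(2, Add(-38, Mul(-1, 144))) = Mul(2, Add(-38, -144)) = Mul(2, -182) = -364)
Add(Function('v')(Mul(-12, Pow(-10, -1)), -16), Mul(-1, G)) = Add(Mul(Rational(-28, 5), Pow(Mul(-12, Pow(-10, -1)), -1)), Mul(-1, -364)) = Add(Mul(Rational(-28, 5), Pow(Mul(-12, Rational(-1, 10)), -1)), 364) = Add(Mul(Rational(-28, 5), Pow(Rational(6, 5), -1)), 364) = Add(Mul(Rational(-28, 5), Rational(5, 6)), 364) = Add(Rational(-14, 3), 364) = Rational(1078, 3)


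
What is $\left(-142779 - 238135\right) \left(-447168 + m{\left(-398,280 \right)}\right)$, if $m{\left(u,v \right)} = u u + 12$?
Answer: $109989679328$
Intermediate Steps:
$m{\left(u,v \right)} = 12 + u^{2}$ ($m{\left(u,v \right)} = u^{2} + 12 = 12 + u^{2}$)
$\left(-142779 - 238135\right) \left(-447168 + m{\left(-398,280 \right)}\right) = \left(-142779 - 238135\right) \left(-447168 + \left(12 + \left(-398\right)^{2}\right)\right) = - 380914 \left(-447168 + \left(12 + 158404\right)\right) = - 380914 \left(-447168 + 158416\right) = \left(-380914\right) \left(-288752\right) = 109989679328$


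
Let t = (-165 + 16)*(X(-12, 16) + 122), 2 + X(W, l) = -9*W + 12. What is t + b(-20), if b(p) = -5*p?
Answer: -35660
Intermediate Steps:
X(W, l) = 10 - 9*W (X(W, l) = -2 + (-9*W + 12) = -2 + (12 - 9*W) = 10 - 9*W)
t = -35760 (t = (-165 + 16)*((10 - 9*(-12)) + 122) = -149*((10 + 108) + 122) = -149*(118 + 122) = -149*240 = -35760)
t + b(-20) = -35760 - 5*(-20) = -35760 + 100 = -35660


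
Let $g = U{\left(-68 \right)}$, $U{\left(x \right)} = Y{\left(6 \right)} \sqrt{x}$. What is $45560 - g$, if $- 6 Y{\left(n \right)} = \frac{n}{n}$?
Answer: $45560 + \frac{i \sqrt{17}}{3} \approx 45560.0 + 1.3744 i$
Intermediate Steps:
$Y{\left(n \right)} = - \frac{1}{6}$ ($Y{\left(n \right)} = - \frac{n \frac{1}{n}}{6} = \left(- \frac{1}{6}\right) 1 = - \frac{1}{6}$)
$U{\left(x \right)} = - \frac{\sqrt{x}}{6}$
$g = - \frac{i \sqrt{17}}{3}$ ($g = - \frac{\sqrt{-68}}{6} = - \frac{2 i \sqrt{17}}{6} = - \frac{i \sqrt{17}}{3} \approx - 1.3744 i$)
$45560 - g = 45560 - - \frac{i \sqrt{17}}{3} = 45560 + \frac{i \sqrt{17}}{3}$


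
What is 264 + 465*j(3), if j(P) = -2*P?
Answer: -2526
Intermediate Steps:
264 + 465*j(3) = 264 + 465*(-2*3) = 264 + 465*(-6) = 264 - 2790 = -2526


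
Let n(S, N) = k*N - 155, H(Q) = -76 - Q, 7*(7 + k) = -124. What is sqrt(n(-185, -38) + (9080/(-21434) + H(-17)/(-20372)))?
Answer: sqrt(9339334139566743851)/109163362 ≈ 27.995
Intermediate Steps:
k = -173/7 (k = -7 + (1/7)*(-124) = -7 - 124/7 = -173/7 ≈ -24.714)
n(S, N) = -155 - 173*N/7 (n(S, N) = -173*N/7 - 155 = -155 - 173*N/7)
sqrt(n(-185, -38) + (9080/(-21434) + H(-17)/(-20372))) = sqrt((-155 - 173/7*(-38)) + (9080/(-21434) + (-76 - 1*(-17))/(-20372))) = sqrt((-155 + 6574/7) + (9080*(-1/21434) + (-76 + 17)*(-1/20372))) = sqrt(5489/7 + (-4540/10717 - 59*(-1/20372))) = sqrt(5489/7 + (-4540/10717 + 59/20372)) = sqrt(5489/7 - 91856577/218326724) = sqrt(171107484571/218326724) = sqrt(9339334139566743851)/109163362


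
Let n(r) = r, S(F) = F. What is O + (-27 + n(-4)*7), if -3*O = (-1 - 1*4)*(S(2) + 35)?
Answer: 20/3 ≈ 6.6667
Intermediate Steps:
O = 185/3 (O = -(-1 - 1*4)*(2 + 35)/3 = -(-1 - 4)*37/3 = -(-5)*37/3 = -⅓*(-185) = 185/3 ≈ 61.667)
O + (-27 + n(-4)*7) = 185/3 + (-27 - 4*7) = 185/3 + (-27 - 28) = 185/3 - 55 = 20/3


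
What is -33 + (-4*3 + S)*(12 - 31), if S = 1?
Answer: 176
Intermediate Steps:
-33 + (-4*3 + S)*(12 - 31) = -33 + (-4*3 + 1)*(12 - 31) = -33 + (-12 + 1)*(-19) = -33 - 11*(-19) = -33 + 209 = 176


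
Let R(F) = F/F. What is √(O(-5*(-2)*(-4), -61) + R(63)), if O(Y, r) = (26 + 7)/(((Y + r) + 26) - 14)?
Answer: 2*√1246/89 ≈ 0.79323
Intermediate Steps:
R(F) = 1
O(Y, r) = 33/(12 + Y + r) (O(Y, r) = 33/((26 + Y + r) - 14) = 33/(12 + Y + r))
√(O(-5*(-2)*(-4), -61) + R(63)) = √(33/(12 - 5*(-2)*(-4) - 61) + 1) = √(33/(12 + 10*(-4) - 61) + 1) = √(33/(12 - 40 - 61) + 1) = √(33/(-89) + 1) = √(33*(-1/89) + 1) = √(-33/89 + 1) = √(56/89) = 2*√1246/89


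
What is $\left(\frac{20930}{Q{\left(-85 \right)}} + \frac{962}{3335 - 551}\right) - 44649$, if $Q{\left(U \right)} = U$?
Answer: $- \frac{1062392671}{23664} \approx -44895.0$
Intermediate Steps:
$\left(\frac{20930}{Q{\left(-85 \right)}} + \frac{962}{3335 - 551}\right) - 44649 = \left(\frac{20930}{-85} + \frac{962}{3335 - 551}\right) - 44649 = \left(20930 \left(- \frac{1}{85}\right) + \frac{962}{2784}\right) - 44649 = \left(- \frac{4186}{17} + 962 \cdot \frac{1}{2784}\right) - 44649 = \left(- \frac{4186}{17} + \frac{481}{1392}\right) - 44649 = - \frac{5818735}{23664} - 44649 = - \frac{1062392671}{23664}$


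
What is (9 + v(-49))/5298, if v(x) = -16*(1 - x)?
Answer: -791/5298 ≈ -0.14930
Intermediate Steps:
v(x) = -16 + 16*x
(9 + v(-49))/5298 = (9 + (-16 + 16*(-49)))/5298 = (9 + (-16 - 784))*(1/5298) = (9 - 800)*(1/5298) = -791*1/5298 = -791/5298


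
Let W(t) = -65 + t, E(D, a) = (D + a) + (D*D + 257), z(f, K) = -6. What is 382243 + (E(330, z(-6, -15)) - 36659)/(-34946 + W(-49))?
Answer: 6700683379/17530 ≈ 3.8224e+5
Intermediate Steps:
E(D, a) = 257 + D + a + D² (E(D, a) = (D + a) + (D² + 257) = (D + a) + (257 + D²) = 257 + D + a + D²)
382243 + (E(330, z(-6, -15)) - 36659)/(-34946 + W(-49)) = 382243 + ((257 + 330 - 6 + 330²) - 36659)/(-34946 + (-65 - 49)) = 382243 + ((257 + 330 - 6 + 108900) - 36659)/(-34946 - 114) = 382243 + (109481 - 36659)/(-35060) = 382243 + 72822*(-1/35060) = 382243 - 36411/17530 = 6700683379/17530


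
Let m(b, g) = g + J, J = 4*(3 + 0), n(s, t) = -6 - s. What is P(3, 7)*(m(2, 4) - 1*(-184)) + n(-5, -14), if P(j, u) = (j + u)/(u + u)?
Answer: 993/7 ≈ 141.86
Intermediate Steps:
P(j, u) = (j + u)/(2*u) (P(j, u) = (j + u)/((2*u)) = (j + u)*(1/(2*u)) = (j + u)/(2*u))
J = 12 (J = 4*3 = 12)
m(b, g) = 12 + g (m(b, g) = g + 12 = 12 + g)
P(3, 7)*(m(2, 4) - 1*(-184)) + n(-5, -14) = ((½)*(3 + 7)/7)*((12 + 4) - 1*(-184)) + (-6 - 1*(-5)) = ((½)*(⅐)*10)*(16 + 184) + (-6 + 5) = (5/7)*200 - 1 = 1000/7 - 1 = 993/7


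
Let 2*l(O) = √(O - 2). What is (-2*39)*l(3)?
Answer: -39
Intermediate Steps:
l(O) = √(-2 + O)/2 (l(O) = √(O - 2)/2 = √(-2 + O)/2)
(-2*39)*l(3) = (-2*39)*(√(-2 + 3)/2) = -39*√1 = -39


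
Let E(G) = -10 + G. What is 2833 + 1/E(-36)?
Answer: 130317/46 ≈ 2833.0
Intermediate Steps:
2833 + 1/E(-36) = 2833 + 1/(-10 - 36) = 2833 + 1/(-46) = 2833 - 1/46 = 130317/46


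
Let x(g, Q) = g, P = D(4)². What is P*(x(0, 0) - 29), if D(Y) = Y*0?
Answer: 0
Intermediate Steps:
D(Y) = 0
P = 0 (P = 0² = 0)
P*(x(0, 0) - 29) = 0*(0 - 29) = 0*(-29) = 0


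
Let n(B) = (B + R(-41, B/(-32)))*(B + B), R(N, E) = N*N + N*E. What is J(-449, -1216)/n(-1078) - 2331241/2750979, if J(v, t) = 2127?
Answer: -202880006521/239767076703 ≈ -0.84615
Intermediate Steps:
R(N, E) = N² + E*N
n(B) = 2*B*(1681 + 73*B/32) (n(B) = (B - 41*(B/(-32) - 41))*(B + B) = (B - 41*(B*(-1/32) - 41))*(2*B) = (B - 41*(-B/32 - 41))*(2*B) = (B - 41*(-41 - B/32))*(2*B) = (B + (1681 + 41*B/32))*(2*B) = (1681 + 73*B/32)*(2*B) = 2*B*(1681 + 73*B/32))
J(-449, -1216)/n(-1078) - 2331241/2750979 = 2127/(((1/16)*(-1078)*(53792 + 73*(-1078)))) - 2331241/2750979 = 2127/(((1/16)*(-1078)*(53792 - 78694))) - 2331241*1/2750979 = 2127/(((1/16)*(-1078)*(-24902))) - 211931/250089 = 2127/(6711089/4) - 211931/250089 = 2127*(4/6711089) - 211931/250089 = 8508/6711089 - 211931/250089 = -202880006521/239767076703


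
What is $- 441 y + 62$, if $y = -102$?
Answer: $45044$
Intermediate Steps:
$- 441 y + 62 = \left(-441\right) \left(-102\right) + 62 = 44982 + 62 = 45044$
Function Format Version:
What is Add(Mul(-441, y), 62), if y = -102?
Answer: 45044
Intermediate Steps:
Add(Mul(-441, y), 62) = Add(Mul(-441, -102), 62) = Add(44982, 62) = 45044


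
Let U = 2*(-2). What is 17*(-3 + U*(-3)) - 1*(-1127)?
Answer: 1280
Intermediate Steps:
U = -4
17*(-3 + U*(-3)) - 1*(-1127) = 17*(-3 - 4*(-3)) - 1*(-1127) = 17*(-3 + 12) + 1127 = 17*9 + 1127 = 153 + 1127 = 1280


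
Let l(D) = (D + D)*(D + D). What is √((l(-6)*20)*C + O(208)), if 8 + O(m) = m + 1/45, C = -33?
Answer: I*√21338995/15 ≈ 307.96*I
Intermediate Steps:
l(D) = 4*D² (l(D) = (2*D)*(2*D) = 4*D²)
O(m) = -359/45 + m (O(m) = -8 + (m + 1/45) = -8 + (1/45 + m) = -359/45 + m)
√((l(-6)*20)*C + O(208)) = √(((4*(-6)²)*20)*(-33) + (-359/45 + 208)) = √(((4*36)*20)*(-33) + 9001/45) = √((144*20)*(-33) + 9001/45) = √(2880*(-33) + 9001/45) = √(-95040 + 9001/45) = √(-4267799/45) = I*√21338995/15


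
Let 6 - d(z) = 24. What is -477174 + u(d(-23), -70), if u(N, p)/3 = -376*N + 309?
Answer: -455943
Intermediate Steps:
d(z) = -18 (d(z) = 6 - 1*24 = 6 - 24 = -18)
u(N, p) = 927 - 1128*N (u(N, p) = 3*(-376*N + 309) = 3*(309 - 376*N) = 927 - 1128*N)
-477174 + u(d(-23), -70) = -477174 + (927 - 1128*(-18)) = -477174 + (927 + 20304) = -477174 + 21231 = -455943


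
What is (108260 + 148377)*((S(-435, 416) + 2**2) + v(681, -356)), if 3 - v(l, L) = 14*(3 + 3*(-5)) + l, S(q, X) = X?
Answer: -23097330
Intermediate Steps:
v(l, L) = 171 - l (v(l, L) = 3 - (14*(3 + 3*(-5)) + l) = 3 - (14*(3 - 15) + l) = 3 - (14*(-12) + l) = 3 - (-168 + l) = 3 + (168 - l) = 171 - l)
(108260 + 148377)*((S(-435, 416) + 2**2) + v(681, -356)) = (108260 + 148377)*((416 + 2**2) + (171 - 1*681)) = 256637*((416 + 4) + (171 - 681)) = 256637*(420 - 510) = 256637*(-90) = -23097330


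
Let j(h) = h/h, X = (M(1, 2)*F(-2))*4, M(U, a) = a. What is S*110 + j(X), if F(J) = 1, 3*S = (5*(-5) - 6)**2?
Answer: 105713/3 ≈ 35238.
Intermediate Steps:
S = 961/3 (S = (5*(-5) - 6)**2/3 = (-25 - 6)**2/3 = (1/3)*(-31)**2 = (1/3)*961 = 961/3 ≈ 320.33)
X = 8 (X = (2*1)*4 = 2*4 = 8)
j(h) = 1
S*110 + j(X) = (961/3)*110 + 1 = 105710/3 + 1 = 105713/3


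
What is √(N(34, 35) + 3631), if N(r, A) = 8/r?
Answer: 57*√323/17 ≈ 60.260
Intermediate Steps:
√(N(34, 35) + 3631) = √(8/34 + 3631) = √(8*(1/34) + 3631) = √(4/17 + 3631) = √(61731/17) = 57*√323/17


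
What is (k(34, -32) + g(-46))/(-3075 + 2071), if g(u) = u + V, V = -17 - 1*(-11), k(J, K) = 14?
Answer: 19/502 ≈ 0.037849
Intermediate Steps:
V = -6 (V = -17 + 11 = -6)
g(u) = -6 + u (g(u) = u - 6 = -6 + u)
(k(34, -32) + g(-46))/(-3075 + 2071) = (14 + (-6 - 46))/(-3075 + 2071) = (14 - 52)/(-1004) = -38*(-1/1004) = 19/502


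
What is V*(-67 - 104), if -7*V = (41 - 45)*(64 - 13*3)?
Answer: -17100/7 ≈ -2442.9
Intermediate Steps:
V = 100/7 (V = -(41 - 45)*(64 - 13*3)/7 = -(-4)*(64 - 39)/7 = -(-4)*25/7 = -⅐*(-100) = 100/7 ≈ 14.286)
V*(-67 - 104) = 100*(-67 - 104)/7 = (100/7)*(-171) = -17100/7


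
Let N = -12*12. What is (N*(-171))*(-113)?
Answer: -2782512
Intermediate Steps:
N = -144
(N*(-171))*(-113) = -144*(-171)*(-113) = 24624*(-113) = -2782512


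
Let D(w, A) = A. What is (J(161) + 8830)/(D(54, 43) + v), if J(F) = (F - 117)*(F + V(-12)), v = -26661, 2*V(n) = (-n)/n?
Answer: -7946/13309 ≈ -0.59704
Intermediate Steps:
V(n) = -1/2 (V(n) = ((-n)/n)/2 = (1/2)*(-1) = -1/2)
J(F) = (-117 + F)*(-1/2 + F) (J(F) = (F - 117)*(F - 1/2) = (-117 + F)*(-1/2 + F))
(J(161) + 8830)/(D(54, 43) + v) = ((117/2 + 161**2 - 235/2*161) + 8830)/(43 - 26661) = ((117/2 + 25921 - 37835/2) + 8830)/(-26618) = (7062 + 8830)*(-1/26618) = 15892*(-1/26618) = -7946/13309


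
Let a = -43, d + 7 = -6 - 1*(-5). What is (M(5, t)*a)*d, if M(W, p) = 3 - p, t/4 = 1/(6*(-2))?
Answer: 3440/3 ≈ 1146.7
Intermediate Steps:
t = -⅓ (t = 4/((6*(-2))) = 4/(-12) = 4*(-1/12) = -⅓ ≈ -0.33333)
d = -8 (d = -7 + (-6 - 1*(-5)) = -7 + (-6 + 5) = -7 - 1 = -8)
(M(5, t)*a)*d = ((3 - 1*(-⅓))*(-43))*(-8) = ((3 + ⅓)*(-43))*(-8) = ((10/3)*(-43))*(-8) = -430/3*(-8) = 3440/3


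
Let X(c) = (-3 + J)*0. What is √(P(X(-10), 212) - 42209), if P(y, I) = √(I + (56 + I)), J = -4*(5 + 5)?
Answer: √(-42209 + 4*√30) ≈ 205.4*I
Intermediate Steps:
J = -40 (J = -4*10 = -40)
X(c) = 0 (X(c) = (-3 - 40)*0 = -43*0 = 0)
P(y, I) = √(56 + 2*I)
√(P(X(-10), 212) - 42209) = √(√(56 + 2*212) - 42209) = √(√(56 + 424) - 42209) = √(√480 - 42209) = √(4*√30 - 42209) = √(-42209 + 4*√30)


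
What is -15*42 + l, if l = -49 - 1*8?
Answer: -687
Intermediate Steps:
l = -57 (l = -49 - 8 = -57)
-15*42 + l = -15*42 - 57 = -630 - 57 = -687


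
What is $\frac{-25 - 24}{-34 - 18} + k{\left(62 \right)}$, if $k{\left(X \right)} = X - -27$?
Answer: $\frac{4677}{52} \approx 89.942$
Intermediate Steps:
$k{\left(X \right)} = 27 + X$ ($k{\left(X \right)} = X + 27 = 27 + X$)
$\frac{-25 - 24}{-34 - 18} + k{\left(62 \right)} = \frac{-25 - 24}{-34 - 18} + \left(27 + 62\right) = \frac{1}{-52} \left(-49\right) + 89 = \left(- \frac{1}{52}\right) \left(-49\right) + 89 = \frac{49}{52} + 89 = \frac{4677}{52}$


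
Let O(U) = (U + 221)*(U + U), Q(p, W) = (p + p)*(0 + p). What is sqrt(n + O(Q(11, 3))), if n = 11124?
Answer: 4*sqrt(14701) ≈ 484.99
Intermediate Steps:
Q(p, W) = 2*p**2 (Q(p, W) = (2*p)*p = 2*p**2)
O(U) = 2*U*(221 + U) (O(U) = (221 + U)*(2*U) = 2*U*(221 + U))
sqrt(n + O(Q(11, 3))) = sqrt(11124 + 2*(2*11**2)*(221 + 2*11**2)) = sqrt(11124 + 2*(2*121)*(221 + 2*121)) = sqrt(11124 + 2*242*(221 + 242)) = sqrt(11124 + 2*242*463) = sqrt(11124 + 224092) = sqrt(235216) = 4*sqrt(14701)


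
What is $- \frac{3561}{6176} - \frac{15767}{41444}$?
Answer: $- \frac{61239769}{63989536} \approx -0.95703$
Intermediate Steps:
$- \frac{3561}{6176} - \frac{15767}{41444} = - \frac{61239769}{63989536}$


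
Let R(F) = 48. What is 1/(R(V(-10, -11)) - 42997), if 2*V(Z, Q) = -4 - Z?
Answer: -1/42949 ≈ -2.3283e-5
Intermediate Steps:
V(Z, Q) = -2 - Z/2 (V(Z, Q) = (-4 - Z)/2 = -2 - Z/2)
1/(R(V(-10, -11)) - 42997) = 1/(48 - 42997) = 1/(-42949) = -1/42949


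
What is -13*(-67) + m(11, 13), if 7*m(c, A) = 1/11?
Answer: 67068/77 ≈ 871.01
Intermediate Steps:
m(c, A) = 1/77 (m(c, A) = (⅐)/11 = (⅐)*(1/11) = 1/77)
-13*(-67) + m(11, 13) = -13*(-67) + 1/77 = 871 + 1/77 = 67068/77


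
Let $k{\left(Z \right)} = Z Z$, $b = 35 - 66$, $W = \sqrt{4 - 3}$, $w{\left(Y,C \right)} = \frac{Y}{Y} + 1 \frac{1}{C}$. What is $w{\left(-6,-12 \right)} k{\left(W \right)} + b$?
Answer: $- \frac{361}{12} \approx -30.083$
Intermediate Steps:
$w{\left(Y,C \right)} = 1 + \frac{1}{C}$
$W = 1$ ($W = \sqrt{1} = 1$)
$b = -31$
$k{\left(Z \right)} = Z^{2}$
$w{\left(-6,-12 \right)} k{\left(W \right)} + b = \frac{1 - 12}{-12} \cdot 1^{2} - 31 = \left(- \frac{1}{12}\right) \left(-11\right) 1 - 31 = \frac{11}{12} \cdot 1 - 31 = \frac{11}{12} - 31 = - \frac{361}{12}$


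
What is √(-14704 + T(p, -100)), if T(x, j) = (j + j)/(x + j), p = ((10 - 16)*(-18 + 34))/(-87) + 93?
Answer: 2*I*√11915774/57 ≈ 121.12*I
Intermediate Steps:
p = 2729/29 (p = -6*16*(-1/87) + 93 = -96*(-1/87) + 93 = 32/29 + 93 = 2729/29 ≈ 94.103)
T(x, j) = 2*j/(j + x) (T(x, j) = (2*j)/(j + x) = 2*j/(j + x))
√(-14704 + T(p, -100)) = √(-14704 + 2*(-100)/(-100 + 2729/29)) = √(-14704 + 2*(-100)/(-171/29)) = √(-14704 + 2*(-100)*(-29/171)) = √(-14704 + 5800/171) = √(-2508584/171) = 2*I*√11915774/57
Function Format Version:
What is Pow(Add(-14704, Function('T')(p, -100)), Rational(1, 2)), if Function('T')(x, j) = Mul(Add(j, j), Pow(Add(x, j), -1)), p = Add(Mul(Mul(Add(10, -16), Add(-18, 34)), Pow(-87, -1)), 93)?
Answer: Mul(Rational(2, 57), I, Pow(11915774, Rational(1, 2))) ≈ Mul(121.12, I)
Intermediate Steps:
p = Rational(2729, 29) (p = Add(Mul(Mul(-6, 16), Rational(-1, 87)), 93) = Add(Mul(-96, Rational(-1, 87)), 93) = Add(Rational(32, 29), 93) = Rational(2729, 29) ≈ 94.103)
Function('T')(x, j) = Mul(2, j, Pow(Add(j, x), -1)) (Function('T')(x, j) = Mul(Mul(2, j), Pow(Add(j, x), -1)) = Mul(2, j, Pow(Add(j, x), -1)))
Pow(Add(-14704, Function('T')(p, -100)), Rational(1, 2)) = Pow(Add(-14704, Mul(2, -100, Pow(Add(-100, Rational(2729, 29)), -1))), Rational(1, 2)) = Pow(Add(-14704, Mul(2, -100, Pow(Rational(-171, 29), -1))), Rational(1, 2)) = Pow(Add(-14704, Mul(2, -100, Rational(-29, 171))), Rational(1, 2)) = Pow(Add(-14704, Rational(5800, 171)), Rational(1, 2)) = Pow(Rational(-2508584, 171), Rational(1, 2)) = Mul(Rational(2, 57), I, Pow(11915774, Rational(1, 2)))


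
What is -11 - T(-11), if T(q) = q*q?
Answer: -132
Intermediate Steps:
T(q) = q²
-11 - T(-11) = -11 - 1*(-11)² = -11 - 1*121 = -11 - 121 = -132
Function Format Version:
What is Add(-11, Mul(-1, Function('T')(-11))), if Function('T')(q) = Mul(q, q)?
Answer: -132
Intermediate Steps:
Function('T')(q) = Pow(q, 2)
Add(-11, Mul(-1, Function('T')(-11))) = Add(-11, Mul(-1, Pow(-11, 2))) = Add(-11, Mul(-1, 121)) = Add(-11, -121) = -132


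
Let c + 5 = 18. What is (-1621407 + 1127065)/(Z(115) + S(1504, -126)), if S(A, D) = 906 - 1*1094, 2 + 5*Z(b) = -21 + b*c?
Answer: -65045/14 ≈ -4646.1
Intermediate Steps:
c = 13 (c = -5 + 18 = 13)
Z(b) = -23/5 + 13*b/5 (Z(b) = -⅖ + (-21 + b*13)/5 = -⅖ + (-21 + 13*b)/5 = -⅖ + (-21/5 + 13*b/5) = -23/5 + 13*b/5)
S(A, D) = -188 (S(A, D) = 906 - 1094 = -188)
(-1621407 + 1127065)/(Z(115) + S(1504, -126)) = (-1621407 + 1127065)/((-23/5 + (13/5)*115) - 188) = -494342/((-23/5 + 299) - 188) = -494342/(1472/5 - 188) = -494342/532/5 = -494342*5/532 = -65045/14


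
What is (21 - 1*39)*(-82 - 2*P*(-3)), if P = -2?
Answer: 1692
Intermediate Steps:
(21 - 1*39)*(-82 - 2*P*(-3)) = (21 - 1*39)*(-82 - 2*(-2)*(-3)) = (21 - 39)*(-82 + 4*(-3)) = -18*(-82 - 12) = -18*(-94) = 1692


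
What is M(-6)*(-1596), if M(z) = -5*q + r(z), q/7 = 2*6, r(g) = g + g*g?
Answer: 622440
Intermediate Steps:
r(g) = g + g²
q = 84 (q = 7*(2*6) = 7*12 = 84)
M(z) = -420 + z*(1 + z) (M(z) = -5*84 + z*(1 + z) = -420 + z*(1 + z))
M(-6)*(-1596) = (-420 - 6*(1 - 6))*(-1596) = (-420 - 6*(-5))*(-1596) = (-420 + 30)*(-1596) = -390*(-1596) = 622440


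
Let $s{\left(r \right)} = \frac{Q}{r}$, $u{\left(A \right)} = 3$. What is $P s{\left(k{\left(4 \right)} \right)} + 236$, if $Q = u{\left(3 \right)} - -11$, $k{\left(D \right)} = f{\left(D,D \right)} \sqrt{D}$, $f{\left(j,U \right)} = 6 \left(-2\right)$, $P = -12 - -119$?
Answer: $\frac{2083}{12} \approx 173.58$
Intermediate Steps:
$P = 107$ ($P = -12 + 119 = 107$)
$f{\left(j,U \right)} = -12$
$k{\left(D \right)} = - 12 \sqrt{D}$
$Q = 14$ ($Q = 3 - -11 = 3 + 11 = 14$)
$s{\left(r \right)} = \frac{14}{r}$
$P s{\left(k{\left(4 \right)} \right)} + 236 = 107 \frac{14}{\left(-12\right) \sqrt{4}} + 236 = 107 \frac{14}{\left(-12\right) 2} + 236 = 107 \frac{14}{-24} + 236 = 107 \cdot 14 \left(- \frac{1}{24}\right) + 236 = 107 \left(- \frac{7}{12}\right) + 236 = - \frac{749}{12} + 236 = \frac{2083}{12}$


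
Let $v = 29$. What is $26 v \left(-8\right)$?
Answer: $-6032$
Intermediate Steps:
$26 v \left(-8\right) = 26 \cdot 29 \left(-8\right) = 754 \left(-8\right) = -6032$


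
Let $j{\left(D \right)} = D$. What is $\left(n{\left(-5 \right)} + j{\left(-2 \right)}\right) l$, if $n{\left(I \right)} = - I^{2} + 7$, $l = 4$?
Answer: $-80$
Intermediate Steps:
$n{\left(I \right)} = 7 - I^{2}$
$\left(n{\left(-5 \right)} + j{\left(-2 \right)}\right) l = \left(\left(7 - \left(-5\right)^{2}\right) - 2\right) 4 = \left(\left(7 - 25\right) - 2\right) 4 = \left(-18 - 2\right) 4 = \left(-20\right) 4 = -80$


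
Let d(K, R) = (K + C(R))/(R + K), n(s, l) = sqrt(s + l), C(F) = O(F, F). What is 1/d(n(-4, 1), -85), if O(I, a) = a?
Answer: 1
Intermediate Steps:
C(F) = F
n(s, l) = sqrt(l + s)
d(K, R) = 1 (d(K, R) = (K + R)/(R + K) = (K + R)/(K + R) = 1)
1/d(n(-4, 1), -85) = 1/1 = 1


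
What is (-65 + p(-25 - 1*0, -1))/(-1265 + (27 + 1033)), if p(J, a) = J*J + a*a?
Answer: -561/205 ≈ -2.7366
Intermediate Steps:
p(J, a) = J² + a²
(-65 + p(-25 - 1*0, -1))/(-1265 + (27 + 1033)) = (-65 + ((-25 - 1*0)² + (-1)²))/(-1265 + (27 + 1033)) = (-65 + ((-25 + 0)² + 1))/(-1265 + 1060) = (-65 + ((-25)² + 1))/(-205) = (-65 + (625 + 1))*(-1/205) = (-65 + 626)*(-1/205) = 561*(-1/205) = -561/205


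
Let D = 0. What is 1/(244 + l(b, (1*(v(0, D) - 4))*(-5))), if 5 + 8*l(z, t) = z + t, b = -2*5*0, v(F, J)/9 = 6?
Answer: 8/1697 ≈ 0.0047142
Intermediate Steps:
v(F, J) = 54 (v(F, J) = 9*6 = 54)
b = 0 (b = -10*0 = 0)
l(z, t) = -5/8 + t/8 + z/8 (l(z, t) = -5/8 + (z + t)/8 = -5/8 + (t + z)/8 = -5/8 + (t/8 + z/8) = -5/8 + t/8 + z/8)
1/(244 + l(b, (1*(v(0, D) - 4))*(-5))) = 1/(244 + (-5/8 + ((1*(54 - 4))*(-5))/8 + (1/8)*0)) = 1/(244 + (-5/8 + ((1*50)*(-5))/8 + 0)) = 1/(244 + (-5/8 + (50*(-5))/8 + 0)) = 1/(244 + (-5/8 + (1/8)*(-250) + 0)) = 1/(244 + (-5/8 - 125/4 + 0)) = 1/(244 - 255/8) = 1/(1697/8) = 8/1697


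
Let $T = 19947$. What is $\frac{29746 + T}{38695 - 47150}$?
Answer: $- \frac{49693}{8455} \approx -5.8773$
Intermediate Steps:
$\frac{29746 + T}{38695 - 47150} = \frac{29746 + 19947}{38695 - 47150} = \frac{49693}{-8455} = 49693 \left(- \frac{1}{8455}\right) = - \frac{49693}{8455}$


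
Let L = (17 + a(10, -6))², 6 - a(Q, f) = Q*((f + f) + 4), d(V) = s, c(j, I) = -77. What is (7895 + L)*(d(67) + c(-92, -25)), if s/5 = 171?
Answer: 14396112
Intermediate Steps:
s = 855 (s = 5*171 = 855)
d(V) = 855
a(Q, f) = 6 - Q*(4 + 2*f) (a(Q, f) = 6 - Q*((f + f) + 4) = 6 - Q*(2*f + 4) = 6 - Q*(4 + 2*f))
L = 10609 (L = (17 + (6 - 4*10 - 2*10*(-6)))² = (17 + (6 - 40 + 120))² = (17 + 86)² = 103² = 10609)
(7895 + L)*(d(67) + c(-92, -25)) = (7895 + 10609)*(855 - 77) = 18504*778 = 14396112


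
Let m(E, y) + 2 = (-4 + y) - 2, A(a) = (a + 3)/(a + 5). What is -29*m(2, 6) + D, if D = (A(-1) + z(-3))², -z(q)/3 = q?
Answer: 593/4 ≈ 148.25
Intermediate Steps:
z(q) = -3*q
A(a) = (3 + a)/(5 + a)
m(E, y) = -8 + y (m(E, y) = -2 + ((-4 + y) - 2) = -2 + (-6 + y) = -8 + y)
D = 361/4 (D = ((3 - 1)/(5 - 1) - 3*(-3))² = (2/4 + 9)² = ((¼)*2 + 9)² = (½ + 9)² = (19/2)² = 361/4 ≈ 90.250)
-29*m(2, 6) + D = -29*(-8 + 6) + 361/4 = -29*(-2) + 361/4 = 58 + 361/4 = 593/4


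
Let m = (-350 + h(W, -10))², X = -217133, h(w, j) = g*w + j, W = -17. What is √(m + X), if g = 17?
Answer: 2*√51017 ≈ 451.74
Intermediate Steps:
h(w, j) = j + 17*w (h(w, j) = 17*w + j = j + 17*w)
m = 421201 (m = (-350 + (-10 + 17*(-17)))² = (-350 + (-10 - 289))² = (-350 - 299)² = (-649)² = 421201)
√(m + X) = √(421201 - 217133) = √204068 = 2*√51017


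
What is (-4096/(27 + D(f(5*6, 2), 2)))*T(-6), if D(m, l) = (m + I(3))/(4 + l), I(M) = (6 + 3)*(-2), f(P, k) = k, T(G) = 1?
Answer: -12288/73 ≈ -168.33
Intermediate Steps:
I(M) = -18 (I(M) = 9*(-2) = -18)
D(m, l) = (-18 + m)/(4 + l) (D(m, l) = (m - 18)/(4 + l) = (-18 + m)/(4 + l))
(-4096/(27 + D(f(5*6, 2), 2)))*T(-6) = -4096/(27 + (-18 + 2)/(4 + 2))*1 = -4096/(27 - 16/6)*1 = -4096/(27 + (1/6)*(-16))*1 = -4096/(27 - 8/3)*1 = -4096/((73/3)*1)*1 = -4096/73/3*1 = -4096*3/73*1 = -12288/73*1 = -12288/73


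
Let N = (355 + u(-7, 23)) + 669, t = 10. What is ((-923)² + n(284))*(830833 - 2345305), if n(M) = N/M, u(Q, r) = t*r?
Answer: -91606280557620/71 ≈ -1.2902e+12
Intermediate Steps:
u(Q, r) = 10*r
N = 1254 (N = (355 + 10*23) + 669 = (355 + 230) + 669 = 585 + 669 = 1254)
n(M) = 1254/M
((-923)² + n(284))*(830833 - 2345305) = ((-923)² + 1254/284)*(830833 - 2345305) = (851929 + 1254*(1/284))*(-1514472) = (851929 + 627/142)*(-1514472) = (120974545/142)*(-1514472) = -91606280557620/71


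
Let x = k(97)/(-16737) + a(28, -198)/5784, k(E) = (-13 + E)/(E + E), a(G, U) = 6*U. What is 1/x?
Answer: -37262938/7654555 ≈ -4.8681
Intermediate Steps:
k(E) = (-13 + E)/(2*E) (k(E) = (-13 + E)/((2*E)) = (-13 + E)*(1/(2*E)) = (-13 + E)/(2*E))
x = -7654555/37262938 (x = ((1/2)*(-13 + 97)/97)/(-16737) + (6*(-198))/5784 = ((1/2)*(1/97)*84)*(-1/16737) - 1188*1/5784 = (42/97)*(-1/16737) - 99/482 = -2/77309 - 99/482 = -7654555/37262938 ≈ -0.20542)
1/x = 1/(-7654555/37262938) = -37262938/7654555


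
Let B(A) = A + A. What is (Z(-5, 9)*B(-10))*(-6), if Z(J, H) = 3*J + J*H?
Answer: -7200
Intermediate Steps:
Z(J, H) = 3*J + H*J
B(A) = 2*A
(Z(-5, 9)*B(-10))*(-6) = ((-5*(3 + 9))*(2*(-10)))*(-6) = (-5*12*(-20))*(-6) = -60*(-20)*(-6) = 1200*(-6) = -7200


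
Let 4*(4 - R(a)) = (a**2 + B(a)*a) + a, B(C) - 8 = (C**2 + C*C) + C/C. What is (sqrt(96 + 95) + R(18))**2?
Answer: (3038 - sqrt(191))**2 ≈ 9.1457e+6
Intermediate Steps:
B(C) = 9 + 2*C**2 (B(C) = 8 + ((C**2 + C*C) + C/C) = 8 + ((C**2 + C**2) + 1) = 8 + (2*C**2 + 1) = 8 + (1 + 2*C**2) = 9 + 2*C**2)
R(a) = 4 - a/4 - a**2/4 - a*(9 + 2*a**2)/4 (R(a) = 4 - ((a**2 + (9 + 2*a**2)*a) + a)/4 = 4 - ((a**2 + a*(9 + 2*a**2)) + a)/4 = 4 - (a + a**2 + a*(9 + 2*a**2))/4 = 4 + (-a/4 - a**2/4 - a*(9 + 2*a**2)/4) = 4 - a/4 - a**2/4 - a*(9 + 2*a**2)/4)
(sqrt(96 + 95) + R(18))**2 = (sqrt(96 + 95) + (4 - 5/2*18 - 1/2*18**3 - 1/4*18**2))**2 = (sqrt(191) + (4 - 45 - 1/2*5832 - 1/4*324))**2 = (sqrt(191) + (4 - 45 - 2916 - 81))**2 = (sqrt(191) - 3038)**2 = (-3038 + sqrt(191))**2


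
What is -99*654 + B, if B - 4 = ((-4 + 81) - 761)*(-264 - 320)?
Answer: 334714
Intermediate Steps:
B = 399460 (B = 4 + ((-4 + 81) - 761)*(-264 - 320) = 4 + (77 - 761)*(-584) = 4 - 684*(-584) = 4 + 399456 = 399460)
-99*654 + B = -99*654 + 399460 = -64746 + 399460 = 334714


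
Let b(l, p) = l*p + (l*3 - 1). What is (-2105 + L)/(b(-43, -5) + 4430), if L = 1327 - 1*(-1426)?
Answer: 216/1505 ≈ 0.14352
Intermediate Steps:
L = 2753 (L = 1327 + 1426 = 2753)
b(l, p) = -1 + 3*l + l*p (b(l, p) = l*p + (3*l - 1) = l*p + (-1 + 3*l) = -1 + 3*l + l*p)
(-2105 + L)/(b(-43, -5) + 4430) = (-2105 + 2753)/((-1 + 3*(-43) - 43*(-5)) + 4430) = 648/((-1 - 129 + 215) + 4430) = 648/(85 + 4430) = 648/4515 = 648*(1/4515) = 216/1505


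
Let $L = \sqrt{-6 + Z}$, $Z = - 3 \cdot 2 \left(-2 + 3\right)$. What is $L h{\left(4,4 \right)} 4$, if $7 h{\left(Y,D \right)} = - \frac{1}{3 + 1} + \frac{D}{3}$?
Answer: $\frac{26 i \sqrt{3}}{21} \approx 2.1444 i$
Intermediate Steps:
$Z = -6$ ($Z = - 3 \cdot 2 \cdot 1 = \left(-3\right) 2 = -6$)
$h{\left(Y,D \right)} = - \frac{1}{28} + \frac{D}{21}$ ($h{\left(Y,D \right)} = \frac{- \frac{1}{3 + 1} + \frac{D}{3}}{7} = \frac{- \frac{1}{4} + D \frac{1}{3}}{7} = \frac{\left(-1\right) \frac{1}{4} + \frac{D}{3}}{7} = \frac{- \frac{1}{4} + \frac{D}{3}}{7} = - \frac{1}{28} + \frac{D}{21}$)
$L = 2 i \sqrt{3}$ ($L = \sqrt{-6 - 6} = \sqrt{-12} = 2 i \sqrt{3} \approx 3.4641 i$)
$L h{\left(4,4 \right)} 4 = 2 i \sqrt{3} \left(- \frac{1}{28} + \frac{1}{21} \cdot 4\right) 4 = 2 i \sqrt{3} \left(- \frac{1}{28} + \frac{4}{21}\right) 4 = 2 i \sqrt{3} \cdot \frac{13}{84} \cdot 4 = \frac{13 i \sqrt{3}}{42} \cdot 4 = \frac{26 i \sqrt{3}}{21}$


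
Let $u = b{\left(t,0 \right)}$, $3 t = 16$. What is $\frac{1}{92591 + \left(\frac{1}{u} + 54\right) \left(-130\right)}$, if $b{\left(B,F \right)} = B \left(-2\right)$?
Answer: $\frac{16}{1369331} \approx 1.1685 \cdot 10^{-5}$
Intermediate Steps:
$t = \frac{16}{3}$ ($t = \frac{1}{3} \cdot 16 = \frac{16}{3} \approx 5.3333$)
$b{\left(B,F \right)} = - 2 B$
$u = - \frac{32}{3}$ ($u = \left(-2\right) \frac{16}{3} = - \frac{32}{3} \approx -10.667$)
$\frac{1}{92591 + \left(\frac{1}{u} + 54\right) \left(-130\right)} = \frac{1}{92591 + \left(\frac{1}{- \frac{32}{3}} + 54\right) \left(-130\right)} = \frac{1}{92591 + \left(- \frac{3}{32} + 54\right) \left(-130\right)} = \frac{1}{92591 + \frac{1725}{32} \left(-130\right)} = \frac{1}{92591 - \frac{112125}{16}} = \frac{1}{\frac{1369331}{16}} = \frac{16}{1369331}$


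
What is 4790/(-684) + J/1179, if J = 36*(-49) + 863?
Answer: -347983/44802 ≈ -7.7671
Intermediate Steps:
J = -901 (J = -1764 + 863 = -901)
4790/(-684) + J/1179 = 4790/(-684) - 901/1179 = 4790*(-1/684) - 901*1/1179 = -2395/342 - 901/1179 = -347983/44802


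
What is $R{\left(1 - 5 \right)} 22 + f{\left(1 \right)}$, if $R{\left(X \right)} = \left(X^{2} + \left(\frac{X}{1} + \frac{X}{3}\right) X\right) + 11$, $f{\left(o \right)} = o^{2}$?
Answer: $\frac{3193}{3} \approx 1064.3$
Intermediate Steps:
$R{\left(X \right)} = 11 + \frac{7 X^{2}}{3}$ ($R{\left(X \right)} = \left(X^{2} + \left(X 1 + X \frac{1}{3}\right) X\right) + 11 = \left(X^{2} + \left(X + \frac{X}{3}\right) X\right) + 11 = \left(X^{2} + \frac{4 X}{3} X\right) + 11 = \left(X^{2} + \frac{4 X^{2}}{3}\right) + 11 = \frac{7 X^{2}}{3} + 11 = 11 + \frac{7 X^{2}}{3}$)
$R{\left(1 - 5 \right)} 22 + f{\left(1 \right)} = \left(11 + \frac{7 \left(1 - 5\right)^{2}}{3}\right) 22 + 1^{2} = \left(11 + \frac{7 \left(-4\right)^{2}}{3}\right) 22 + 1 = \left(11 + \frac{7}{3} \cdot 16\right) 22 + 1 = \left(11 + \frac{112}{3}\right) 22 + 1 = \frac{145}{3} \cdot 22 + 1 = \frac{3190}{3} + 1 = \frac{3193}{3}$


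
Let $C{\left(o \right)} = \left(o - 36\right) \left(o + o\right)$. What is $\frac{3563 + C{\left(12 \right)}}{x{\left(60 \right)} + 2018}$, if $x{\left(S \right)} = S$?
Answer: $\frac{2987}{2078} \approx 1.4374$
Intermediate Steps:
$C{\left(o \right)} = 2 o \left(-36 + o\right)$ ($C{\left(o \right)} = \left(-36 + o\right) 2 o = 2 o \left(-36 + o\right)$)
$\frac{3563 + C{\left(12 \right)}}{x{\left(60 \right)} + 2018} = \frac{3563 + 2 \cdot 12 \left(-36 + 12\right)}{60 + 2018} = \frac{3563 + 2 \cdot 12 \left(-24\right)}{2078} = \left(3563 - 576\right) \frac{1}{2078} = 2987 \cdot \frac{1}{2078} = \frac{2987}{2078}$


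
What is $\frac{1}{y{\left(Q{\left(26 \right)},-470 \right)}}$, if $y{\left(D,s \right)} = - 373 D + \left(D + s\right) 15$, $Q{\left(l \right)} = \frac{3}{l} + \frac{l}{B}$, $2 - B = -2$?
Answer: $- \frac{13}{122438} \approx -0.00010618$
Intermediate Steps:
$B = 4$ ($B = 2 - -2 = 2 + 2 = 4$)
$Q{\left(l \right)} = \frac{3}{l} + \frac{l}{4}$
$y{\left(D,s \right)} = - 358 D + 15 s$ ($y{\left(D,s \right)} = - 373 D + \left(15 D + 15 s\right) = - 358 D + 15 s$)
$\frac{1}{y{\left(Q{\left(26 \right)},-470 \right)}} = \frac{1}{- 358 \left(\frac{3}{26} + \frac{1}{4} \cdot 26\right) + 15 \left(-470\right)} = \frac{1}{- 358 \left(3 \cdot \frac{1}{26} + \frac{13}{2}\right) - 7050} = \frac{1}{- 358 \left(\frac{3}{26} + \frac{13}{2}\right) - 7050} = \frac{1}{\left(-358\right) \frac{86}{13} - 7050} = \frac{1}{- \frac{30788}{13} - 7050} = \frac{1}{- \frac{122438}{13}} = - \frac{13}{122438}$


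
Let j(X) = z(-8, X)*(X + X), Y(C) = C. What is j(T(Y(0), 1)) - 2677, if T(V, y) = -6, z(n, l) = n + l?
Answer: -2509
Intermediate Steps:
z(n, l) = l + n
j(X) = 2*X*(-8 + X) (j(X) = (X - 8)*(X + X) = (-8 + X)*(2*X) = 2*X*(-8 + X))
j(T(Y(0), 1)) - 2677 = 2*(-6)*(-8 - 6) - 2677 = 2*(-6)*(-14) - 2677 = 168 - 2677 = -2509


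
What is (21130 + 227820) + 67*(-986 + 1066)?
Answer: 254310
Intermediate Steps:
(21130 + 227820) + 67*(-986 + 1066) = 248950 + 67*80 = 248950 + 5360 = 254310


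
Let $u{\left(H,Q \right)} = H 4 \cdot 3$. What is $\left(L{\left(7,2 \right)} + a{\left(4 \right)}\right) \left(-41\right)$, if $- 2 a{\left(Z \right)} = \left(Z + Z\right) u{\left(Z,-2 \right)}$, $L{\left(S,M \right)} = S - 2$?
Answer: $7667$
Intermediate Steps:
$u{\left(H,Q \right)} = 12 H$ ($u{\left(H,Q \right)} = 4 H 3 = 12 H$)
$L{\left(S,M \right)} = -2 + S$
$a{\left(Z \right)} = - 12 Z^{2}$ ($a{\left(Z \right)} = - \frac{\left(Z + Z\right) 12 Z}{2} = - \frac{2 Z 12 Z}{2} = - \frac{24 Z^{2}}{2} = - 12 Z^{2}$)
$\left(L{\left(7,2 \right)} + a{\left(4 \right)}\right) \left(-41\right) = \left(\left(-2 + 7\right) - 12 \cdot 4^{2}\right) \left(-41\right) = \left(5 - 192\right) \left(-41\right) = \left(-187\right) \left(-41\right) = 7667$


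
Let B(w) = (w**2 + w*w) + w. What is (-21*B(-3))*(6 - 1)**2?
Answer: -7875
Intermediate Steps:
B(w) = w + 2*w**2 (B(w) = (w**2 + w**2) + w = 2*w**2 + w = w + 2*w**2)
(-21*B(-3))*(6 - 1)**2 = (-(-63)*(1 + 2*(-3)))*(6 - 1)**2 = -(-63)*(1 - 6)*5**2 = -(-63)*(-5)*25 = -21*15*25 = -315*25 = -7875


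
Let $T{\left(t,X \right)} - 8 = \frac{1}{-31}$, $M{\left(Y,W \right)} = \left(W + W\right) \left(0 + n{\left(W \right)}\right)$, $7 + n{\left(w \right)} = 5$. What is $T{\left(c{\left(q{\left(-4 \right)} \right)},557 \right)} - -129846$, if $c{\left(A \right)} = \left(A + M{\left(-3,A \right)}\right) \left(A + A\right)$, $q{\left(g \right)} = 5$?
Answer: $\frac{4025473}{31} \approx 1.2985 \cdot 10^{5}$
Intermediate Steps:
$n{\left(w \right)} = -2$ ($n{\left(w \right)} = -7 + 5 = -2$)
$M{\left(Y,W \right)} = - 4 W$ ($M{\left(Y,W \right)} = \left(W + W\right) \left(0 - 2\right) = 2 W \left(-2\right) = - 4 W$)
$c{\left(A \right)} = - 6 A^{2}$ ($c{\left(A \right)} = \left(A - 4 A\right) \left(A + A\right) = - 3 A 2 A = - 6 A^{2}$)
$T{\left(t,X \right)} = \frac{247}{31}$ ($T{\left(t,X \right)} = 8 + \frac{1}{-31} = 8 - \frac{1}{31} = \frac{247}{31}$)
$T{\left(c{\left(q{\left(-4 \right)} \right)},557 \right)} - -129846 = \frac{247}{31} - -129846 = \frac{247}{31} + 129846 = \frac{4025473}{31}$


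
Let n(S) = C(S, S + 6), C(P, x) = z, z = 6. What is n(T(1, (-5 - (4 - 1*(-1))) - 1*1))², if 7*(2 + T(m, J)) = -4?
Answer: 36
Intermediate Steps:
T(m, J) = -18/7 (T(m, J) = -2 + (⅐)*(-4) = -2 - 4/7 = -18/7)
C(P, x) = 6
n(S) = 6
n(T(1, (-5 - (4 - 1*(-1))) - 1*1))² = 6² = 36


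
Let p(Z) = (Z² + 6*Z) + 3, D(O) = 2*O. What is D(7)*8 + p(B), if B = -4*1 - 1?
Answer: 110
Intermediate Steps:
B = -5 (B = -4 - 1 = -5)
p(Z) = 3 + Z² + 6*Z
D(7)*8 + p(B) = (2*7)*8 + (3 + (-5)² + 6*(-5)) = 14*8 + (3 + 25 - 30) = 112 - 2 = 110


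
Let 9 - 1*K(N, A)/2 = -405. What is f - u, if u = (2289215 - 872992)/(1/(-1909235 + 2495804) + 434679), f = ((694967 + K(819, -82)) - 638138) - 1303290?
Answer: -317598913041029703/254969226352 ≈ -1.2456e+6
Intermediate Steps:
K(N, A) = 828 (K(N, A) = 18 - 2*(-405) = 18 + 810 = 828)
f = -1245633 (f = ((694967 + 828) - 638138) - 1303290 = (695795 - 638138) - 1303290 = 57657 - 1303290 = -1245633)
u = 830712508887/254969226352 (u = 1416223/(1/586569 + 434679) = 1416223/(254969226352/586569) = 1416223*(586569/254969226352) = 830712508887/254969226352 ≈ 3.2581)
f - u = -1245633 - 1*830712508887/254969226352 = -1245633 - 830712508887/254969226352 = -317598913041029703/254969226352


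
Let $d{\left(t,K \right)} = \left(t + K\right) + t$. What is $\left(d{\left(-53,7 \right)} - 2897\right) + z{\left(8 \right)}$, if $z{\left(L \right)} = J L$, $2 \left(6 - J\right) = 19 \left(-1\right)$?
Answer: $-2872$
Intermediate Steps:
$d{\left(t,K \right)} = K + 2 t$ ($d{\left(t,K \right)} = \left(K + t\right) + t = K + 2 t$)
$J = \frac{31}{2}$ ($J = 6 - \frac{19 \left(-1\right)}{2} = 6 - - \frac{19}{2} = 6 + \frac{19}{2} = \frac{31}{2} \approx 15.5$)
$z{\left(L \right)} = \frac{31 L}{2}$
$\left(d{\left(-53,7 \right)} - 2897\right) + z{\left(8 \right)} = \left(\left(7 + 2 \left(-53\right)\right) - 2897\right) + \frac{31}{2} \cdot 8 = \left(\left(7 - 106\right) - 2897\right) + 124 = \left(-99 - 2897\right) + 124 = -2996 + 124 = -2872$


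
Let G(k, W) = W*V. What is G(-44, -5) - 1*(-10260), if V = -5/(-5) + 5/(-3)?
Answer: 30790/3 ≈ 10263.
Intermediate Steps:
V = -⅔ (V = -5*(-⅕) + 5*(-⅓) = 1 - 5/3 = -⅔ ≈ -0.66667)
G(k, W) = -2*W/3 (G(k, W) = W*(-⅔) = -2*W/3)
G(-44, -5) - 1*(-10260) = -⅔*(-5) - 1*(-10260) = 10/3 + 10260 = 30790/3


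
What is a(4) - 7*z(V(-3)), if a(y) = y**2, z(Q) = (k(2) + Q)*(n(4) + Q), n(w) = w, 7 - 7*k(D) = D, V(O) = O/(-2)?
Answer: -277/4 ≈ -69.250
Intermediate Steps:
V(O) = -O/2 (V(O) = O*(-1/2) = -O/2)
k(D) = 1 - D/7
z(Q) = (4 + Q)*(5/7 + Q) (z(Q) = ((1 - 1/7*2) + Q)*(4 + Q) = ((1 - 2/7) + Q)*(4 + Q) = (5/7 + Q)*(4 + Q) = (4 + Q)*(5/7 + Q))
a(4) - 7*z(V(-3)) = 4**2 - 7*(20/7 + (-1/2*(-3))**2 + 33*(-1/2*(-3))/7) = 16 - 7*(20/7 + (3/2)**2 + (33/7)*(3/2)) = 16 - 7*(20/7 + 9/4 + 99/14) = 16 - 7*341/28 = 16 - 341/4 = -277/4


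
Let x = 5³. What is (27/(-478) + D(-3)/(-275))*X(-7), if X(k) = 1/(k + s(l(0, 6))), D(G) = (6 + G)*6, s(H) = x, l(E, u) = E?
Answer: -16029/15511100 ≈ -0.0010334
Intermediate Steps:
x = 125
s(H) = 125
D(G) = 36 + 6*G
X(k) = 1/(125 + k) (X(k) = 1/(k + 125) = 1/(125 + k))
(27/(-478) + D(-3)/(-275))*X(-7) = (27/(-478) + (36 + 6*(-3))/(-275))/(125 - 7) = (27*(-1/478) + (36 - 18)*(-1/275))/118 = (-27/478 + 18*(-1/275))*(1/118) = (-27/478 - 18/275)*(1/118) = -16029/131450*1/118 = -16029/15511100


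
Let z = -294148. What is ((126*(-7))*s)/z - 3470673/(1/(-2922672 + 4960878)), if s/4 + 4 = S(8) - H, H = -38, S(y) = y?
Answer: -520196806170563562/73537 ≈ -7.0739e+12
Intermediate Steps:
s = 168 (s = -16 + 4*(8 - 1*(-38)) = -16 + 4*(8 + 38) = -16 + 4*46 = -16 + 184 = 168)
((126*(-7))*s)/z - 3470673/(1/(-2922672 + 4960878)) = ((126*(-7))*168)/(-294148) - 3470673/(1/(-2922672 + 4960878)) = -882*168*(-1/294148) - 3470673/(1/2038206) = -148176*(-1/294148) - 3470673/1/2038206 = 37044/73537 - 3470673*2038206 = 37044/73537 - 7073946532638 = -520196806170563562/73537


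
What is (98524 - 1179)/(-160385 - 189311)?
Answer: -97345/349696 ≈ -0.27837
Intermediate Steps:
(98524 - 1179)/(-160385 - 189311) = 97345/(-349696) = 97345*(-1/349696) = -97345/349696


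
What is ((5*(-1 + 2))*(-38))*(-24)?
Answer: 4560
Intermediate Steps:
((5*(-1 + 2))*(-38))*(-24) = ((5*1)*(-38))*(-24) = (5*(-38))*(-24) = -190*(-24) = 4560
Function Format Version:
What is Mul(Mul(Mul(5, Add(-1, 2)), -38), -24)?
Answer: 4560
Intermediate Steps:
Mul(Mul(Mul(5, Add(-1, 2)), -38), -24) = Mul(Mul(Mul(5, 1), -38), -24) = Mul(Mul(5, -38), -24) = Mul(-190, -24) = 4560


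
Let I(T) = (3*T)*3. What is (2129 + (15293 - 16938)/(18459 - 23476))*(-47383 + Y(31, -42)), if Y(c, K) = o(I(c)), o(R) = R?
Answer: -503204401152/5017 ≈ -1.0030e+8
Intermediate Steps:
I(T) = 9*T
Y(c, K) = 9*c
(2129 + (15293 - 16938)/(18459 - 23476))*(-47383 + Y(31, -42)) = (2129 + (15293 - 16938)/(18459 - 23476))*(-47383 + 9*31) = (2129 - 1645/(-5017))*(-47383 + 279) = (2129 - 1645*(-1/5017))*(-47104) = (2129 + 1645/5017)*(-47104) = (10682838/5017)*(-47104) = -503204401152/5017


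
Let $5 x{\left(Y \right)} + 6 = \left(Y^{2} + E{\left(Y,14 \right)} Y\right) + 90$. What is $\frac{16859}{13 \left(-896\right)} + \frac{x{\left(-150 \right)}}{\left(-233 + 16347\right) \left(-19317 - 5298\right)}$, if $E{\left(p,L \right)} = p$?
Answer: $- \frac{796090690021}{550015939200} \approx -1.4474$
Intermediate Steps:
$x{\left(Y \right)} = \frac{84}{5} + \frac{2 Y^{2}}{5}$ ($x{\left(Y \right)} = - \frac{6}{5} + \frac{\left(Y^{2} + Y Y\right) + 90}{5} = - \frac{6}{5} + \frac{\left(Y^{2} + Y^{2}\right) + 90}{5} = - \frac{6}{5} + \frac{2 Y^{2} + 90}{5} = - \frac{6}{5} + \frac{90 + 2 Y^{2}}{5} = - \frac{6}{5} + \left(18 + \frac{2 Y^{2}}{5}\right) = \frac{84}{5} + \frac{2 Y^{2}}{5}$)
$\frac{16859}{13 \left(-896\right)} + \frac{x{\left(-150 \right)}}{\left(-233 + 16347\right) \left(-19317 - 5298\right)} = \frac{16859}{13 \left(-896\right)} + \frac{\frac{84}{5} + \frac{2 \left(-150\right)^{2}}{5}}{\left(-233 + 16347\right) \left(-19317 - 5298\right)} = \frac{16859}{-11648} + \frac{\frac{84}{5} + \frac{2}{5} \cdot 22500}{16114 \left(-24615\right)} = 16859 \left(- \frac{1}{11648}\right) + \frac{\frac{84}{5} + 9000}{-396646110} = - \frac{16859}{11648} + \frac{45084}{5} \left(- \frac{1}{396646110}\right) = - \frac{16859}{11648} - \frac{7514}{330538425} = - \frac{796090690021}{550015939200}$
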